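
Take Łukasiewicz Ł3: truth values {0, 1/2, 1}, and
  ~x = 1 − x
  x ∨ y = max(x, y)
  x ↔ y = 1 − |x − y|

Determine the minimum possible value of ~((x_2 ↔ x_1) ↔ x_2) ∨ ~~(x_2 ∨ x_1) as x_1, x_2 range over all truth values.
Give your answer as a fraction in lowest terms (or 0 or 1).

1/2

Take x_1 = 0, x_2 = 1/2:
x_2 ↔ x_1 = 1/2 ↔ 0 = 1/2
(x_2 ↔ x_1) ↔ x_2 = 1/2 ↔ 1/2 = 1
~((x_2 ↔ x_1) ↔ x_2) = ~1 = 0
x_2 ∨ x_1 = 1/2 ∨ 0 = 1/2
~(x_2 ∨ x_1) = ~1/2 = 1/2
~~(x_2 ∨ x_1) = ~1/2 = 1/2
~((x_2 ↔ x_1) ↔ x_2) ∨ ~~(x_2 ∨ x_1) = 0 ∨ 1/2 = 1/2
No assignment yields a value below 1/2, so this is the minimum.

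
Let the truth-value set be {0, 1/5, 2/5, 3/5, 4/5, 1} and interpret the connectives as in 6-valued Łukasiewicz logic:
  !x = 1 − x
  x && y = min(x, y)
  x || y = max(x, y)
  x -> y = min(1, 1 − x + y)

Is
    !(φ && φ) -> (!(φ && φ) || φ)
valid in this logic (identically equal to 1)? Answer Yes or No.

φ = 0 ↦ 1
φ = 1/5 ↦ 1
φ = 2/5 ↦ 1
φ = 3/5 ↦ 1
φ = 4/5 ↦ 1
φ = 1 ↦ 1
Every assignment gives a value ≥ 1.

Yes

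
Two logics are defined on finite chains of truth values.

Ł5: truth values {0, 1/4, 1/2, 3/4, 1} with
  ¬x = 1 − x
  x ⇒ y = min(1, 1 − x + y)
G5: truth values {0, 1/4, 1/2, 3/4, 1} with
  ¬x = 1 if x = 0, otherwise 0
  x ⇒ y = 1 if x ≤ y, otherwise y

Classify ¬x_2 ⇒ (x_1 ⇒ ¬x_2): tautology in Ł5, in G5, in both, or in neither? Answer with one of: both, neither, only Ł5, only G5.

In Ł5: every assignment gives 1 — tautology.
In G5: every assignment gives 1 — tautology.

both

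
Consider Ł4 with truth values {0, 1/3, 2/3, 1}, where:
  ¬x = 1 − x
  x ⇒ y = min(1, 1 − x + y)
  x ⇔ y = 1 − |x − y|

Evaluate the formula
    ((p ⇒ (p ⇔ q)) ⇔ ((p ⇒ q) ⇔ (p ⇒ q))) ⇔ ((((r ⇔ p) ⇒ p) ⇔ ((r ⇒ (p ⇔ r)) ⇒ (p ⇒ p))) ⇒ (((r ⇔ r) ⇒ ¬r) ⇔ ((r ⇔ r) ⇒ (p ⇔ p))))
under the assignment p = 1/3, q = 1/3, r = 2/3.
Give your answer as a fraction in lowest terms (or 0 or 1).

p ⇔ q = 1/3 ⇔ 1/3 = 1
p ⇒ (p ⇔ q) = 1/3 ⇒ 1 = 1
p ⇒ q = 1/3 ⇒ 1/3 = 1
p ⇒ q = 1/3 ⇒ 1/3 = 1
(p ⇒ q) ⇔ (p ⇒ q) = 1 ⇔ 1 = 1
(p ⇒ (p ⇔ q)) ⇔ ((p ⇒ q) ⇔ (p ⇒ q)) = 1 ⇔ 1 = 1
r ⇔ p = 2/3 ⇔ 1/3 = 2/3
(r ⇔ p) ⇒ p = 2/3 ⇒ 1/3 = 2/3
p ⇔ r = 1/3 ⇔ 2/3 = 2/3
r ⇒ (p ⇔ r) = 2/3 ⇒ 2/3 = 1
p ⇒ p = 1/3 ⇒ 1/3 = 1
(r ⇒ (p ⇔ r)) ⇒ (p ⇒ p) = 1 ⇒ 1 = 1
((r ⇔ p) ⇒ p) ⇔ ((r ⇒ (p ⇔ r)) ⇒ (p ⇒ p)) = 2/3 ⇔ 1 = 2/3
r ⇔ r = 2/3 ⇔ 2/3 = 1
¬r = ¬2/3 = 1/3
(r ⇔ r) ⇒ ¬r = 1 ⇒ 1/3 = 1/3
r ⇔ r = 2/3 ⇔ 2/3 = 1
p ⇔ p = 1/3 ⇔ 1/3 = 1
(r ⇔ r) ⇒ (p ⇔ p) = 1 ⇒ 1 = 1
((r ⇔ r) ⇒ ¬r) ⇔ ((r ⇔ r) ⇒ (p ⇔ p)) = 1/3 ⇔ 1 = 1/3
(((r ⇔ p) ⇒ p) ⇔ ((r ⇒ (p ⇔ r)) ⇒ (p ⇒ p))) ⇒ (((r ⇔ r) ⇒ ¬r) ⇔ ((r ⇔ r) ⇒ (p ⇔ p))) = 2/3 ⇒ 1/3 = 2/3
((p ⇒ (p ⇔ q)) ⇔ ((p ⇒ q) ⇔ (p ⇒ q))) ⇔ ((((r ⇔ p) ⇒ p) ⇔ ((r ⇒ (p ⇔ r)) ⇒ (p ⇒ p))) ⇒ (((r ⇔ r) ⇒ ¬r) ⇔ ((r ⇔ r) ⇒ (p ⇔ p)))) = 1 ⇔ 2/3 = 2/3

2/3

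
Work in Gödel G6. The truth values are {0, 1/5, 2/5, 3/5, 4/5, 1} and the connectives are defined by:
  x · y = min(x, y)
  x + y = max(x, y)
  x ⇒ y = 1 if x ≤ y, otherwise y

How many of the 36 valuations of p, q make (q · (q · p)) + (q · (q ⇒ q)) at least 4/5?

12

value 1: 6 assignments (counts)
value 4/5: 6 assignments (counts)
value 3/5: 6 assignments
value 2/5: 6 assignments
value 1/5: 6 assignments
value 0: 6 assignments
So 12 of the 36 assignments meet the threshold.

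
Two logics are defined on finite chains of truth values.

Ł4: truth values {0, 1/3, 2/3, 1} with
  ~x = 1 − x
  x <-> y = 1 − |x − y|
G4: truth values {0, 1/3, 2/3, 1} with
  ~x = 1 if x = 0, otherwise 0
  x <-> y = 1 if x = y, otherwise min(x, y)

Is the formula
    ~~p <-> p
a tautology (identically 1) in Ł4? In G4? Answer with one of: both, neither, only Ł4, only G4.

only Ł4

In Ł4: every assignment gives 1 — tautology.
In G4: at p = 1/3 the value is 1/3 — not a tautology.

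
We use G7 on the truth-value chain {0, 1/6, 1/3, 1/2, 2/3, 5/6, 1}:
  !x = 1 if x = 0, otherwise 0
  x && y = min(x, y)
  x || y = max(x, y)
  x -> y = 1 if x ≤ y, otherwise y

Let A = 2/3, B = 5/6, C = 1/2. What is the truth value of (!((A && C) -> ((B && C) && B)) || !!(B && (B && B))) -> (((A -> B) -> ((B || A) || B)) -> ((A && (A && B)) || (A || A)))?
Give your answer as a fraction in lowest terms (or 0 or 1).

2/3

A && C = 2/3 && 1/2 = 1/2
B && C = 5/6 && 1/2 = 1/2
(B && C) && B = 1/2 && 5/6 = 1/2
(A && C) -> ((B && C) && B) = 1/2 -> 1/2 = 1
!((A && C) -> ((B && C) && B)) = !1 = 0
B && B = 5/6 && 5/6 = 5/6
B && (B && B) = 5/6 && 5/6 = 5/6
!(B && (B && B)) = !5/6 = 0
!!(B && (B && B)) = !0 = 1
!((A && C) -> ((B && C) && B)) || !!(B && (B && B)) = 0 || 1 = 1
A -> B = 2/3 -> 5/6 = 1
B || A = 5/6 || 2/3 = 5/6
(B || A) || B = 5/6 || 5/6 = 5/6
(A -> B) -> ((B || A) || B) = 1 -> 5/6 = 5/6
A && B = 2/3 && 5/6 = 2/3
A && (A && B) = 2/3 && 2/3 = 2/3
A || A = 2/3 || 2/3 = 2/3
(A && (A && B)) || (A || A) = 2/3 || 2/3 = 2/3
((A -> B) -> ((B || A) || B)) -> ((A && (A && B)) || (A || A)) = 5/6 -> 2/3 = 2/3
(!((A && C) -> ((B && C) && B)) || !!(B && (B && B))) -> (((A -> B) -> ((B || A) || B)) -> ((A && (A && B)) || (A || A))) = 1 -> 2/3 = 2/3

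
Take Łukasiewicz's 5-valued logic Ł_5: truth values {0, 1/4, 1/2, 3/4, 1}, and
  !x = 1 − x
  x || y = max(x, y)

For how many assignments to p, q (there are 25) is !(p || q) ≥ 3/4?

4

value 1: 1 assignment (counts)
value 3/4: 3 assignments (counts)
value 1/2: 5 assignments
value 1/4: 7 assignments
value 0: 9 assignments
So 4 of the 25 assignments meet the threshold.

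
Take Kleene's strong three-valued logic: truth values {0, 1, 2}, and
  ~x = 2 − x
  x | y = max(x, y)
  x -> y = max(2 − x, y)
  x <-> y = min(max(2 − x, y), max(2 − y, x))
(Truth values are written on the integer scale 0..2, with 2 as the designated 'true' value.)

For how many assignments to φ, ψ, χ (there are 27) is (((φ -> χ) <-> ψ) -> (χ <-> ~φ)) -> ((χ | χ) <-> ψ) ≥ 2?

7

value 2: 7 assignments (counts)
value 1: 16 assignments
value 0: 4 assignments
So 7 of the 27 assignments meet the threshold.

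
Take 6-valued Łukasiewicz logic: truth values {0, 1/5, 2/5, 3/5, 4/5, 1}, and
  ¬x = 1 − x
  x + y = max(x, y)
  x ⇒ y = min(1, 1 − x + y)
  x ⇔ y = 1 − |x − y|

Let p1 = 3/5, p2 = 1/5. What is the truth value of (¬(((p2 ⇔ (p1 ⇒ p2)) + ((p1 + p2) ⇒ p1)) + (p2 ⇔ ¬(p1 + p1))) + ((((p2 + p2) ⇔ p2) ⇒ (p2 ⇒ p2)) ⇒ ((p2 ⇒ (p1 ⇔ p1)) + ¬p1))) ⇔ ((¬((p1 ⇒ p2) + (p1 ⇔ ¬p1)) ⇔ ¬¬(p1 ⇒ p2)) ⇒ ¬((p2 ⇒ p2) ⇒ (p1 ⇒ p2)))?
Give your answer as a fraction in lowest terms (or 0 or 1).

4/5

p1 ⇒ p2 = 3/5 ⇒ 1/5 = 3/5
p2 ⇔ (p1 ⇒ p2) = 1/5 ⇔ 3/5 = 3/5
p1 + p2 = 3/5 + 1/5 = 3/5
(p1 + p2) ⇒ p1 = 3/5 ⇒ 3/5 = 1
(p2 ⇔ (p1 ⇒ p2)) + ((p1 + p2) ⇒ p1) = 3/5 + 1 = 1
p1 + p1 = 3/5 + 3/5 = 3/5
¬(p1 + p1) = ¬3/5 = 2/5
p2 ⇔ ¬(p1 + p1) = 1/5 ⇔ 2/5 = 4/5
((p2 ⇔ (p1 ⇒ p2)) + ((p1 + p2) ⇒ p1)) + (p2 ⇔ ¬(p1 + p1)) = 1 + 4/5 = 1
¬(((p2 ⇔ (p1 ⇒ p2)) + ((p1 + p2) ⇒ p1)) + (p2 ⇔ ¬(p1 + p1))) = ¬1 = 0
p2 + p2 = 1/5 + 1/5 = 1/5
(p2 + p2) ⇔ p2 = 1/5 ⇔ 1/5 = 1
p2 ⇒ p2 = 1/5 ⇒ 1/5 = 1
((p2 + p2) ⇔ p2) ⇒ (p2 ⇒ p2) = 1 ⇒ 1 = 1
p1 ⇔ p1 = 3/5 ⇔ 3/5 = 1
p2 ⇒ (p1 ⇔ p1) = 1/5 ⇒ 1 = 1
¬p1 = ¬3/5 = 2/5
(p2 ⇒ (p1 ⇔ p1)) + ¬p1 = 1 + 2/5 = 1
(((p2 + p2) ⇔ p2) ⇒ (p2 ⇒ p2)) ⇒ ((p2 ⇒ (p1 ⇔ p1)) + ¬p1) = 1 ⇒ 1 = 1
¬(((p2 ⇔ (p1 ⇒ p2)) + ((p1 + p2) ⇒ p1)) + (p2 ⇔ ¬(p1 + p1))) + ((((p2 + p2) ⇔ p2) ⇒ (p2 ⇒ p2)) ⇒ ((p2 ⇒ (p1 ⇔ p1)) + ¬p1)) = 0 + 1 = 1
p1 ⇒ p2 = 3/5 ⇒ 1/5 = 3/5
¬p1 = ¬3/5 = 2/5
p1 ⇔ ¬p1 = 3/5 ⇔ 2/5 = 4/5
(p1 ⇒ p2) + (p1 ⇔ ¬p1) = 3/5 + 4/5 = 4/5
¬((p1 ⇒ p2) + (p1 ⇔ ¬p1)) = ¬4/5 = 1/5
p1 ⇒ p2 = 3/5 ⇒ 1/5 = 3/5
¬(p1 ⇒ p2) = ¬3/5 = 2/5
¬¬(p1 ⇒ p2) = ¬2/5 = 3/5
¬((p1 ⇒ p2) + (p1 ⇔ ¬p1)) ⇔ ¬¬(p1 ⇒ p2) = 1/5 ⇔ 3/5 = 3/5
p2 ⇒ p2 = 1/5 ⇒ 1/5 = 1
p1 ⇒ p2 = 3/5 ⇒ 1/5 = 3/5
(p2 ⇒ p2) ⇒ (p1 ⇒ p2) = 1 ⇒ 3/5 = 3/5
¬((p2 ⇒ p2) ⇒ (p1 ⇒ p2)) = ¬3/5 = 2/5
(¬((p1 ⇒ p2) + (p1 ⇔ ¬p1)) ⇔ ¬¬(p1 ⇒ p2)) ⇒ ¬((p2 ⇒ p2) ⇒ (p1 ⇒ p2)) = 3/5 ⇒ 2/5 = 4/5
(¬(((p2 ⇔ (p1 ⇒ p2)) + ((p1 + p2) ⇒ p1)) + (p2 ⇔ ¬(p1 + p1))) + ((((p2 + p2) ⇔ p2) ⇒ (p2 ⇒ p2)) ⇒ ((p2 ⇒ (p1 ⇔ p1)) + ¬p1))) ⇔ ((¬((p1 ⇒ p2) + (p1 ⇔ ¬p1)) ⇔ ¬¬(p1 ⇒ p2)) ⇒ ¬((p2 ⇒ p2) ⇒ (p1 ⇒ p2))) = 1 ⇔ 4/5 = 4/5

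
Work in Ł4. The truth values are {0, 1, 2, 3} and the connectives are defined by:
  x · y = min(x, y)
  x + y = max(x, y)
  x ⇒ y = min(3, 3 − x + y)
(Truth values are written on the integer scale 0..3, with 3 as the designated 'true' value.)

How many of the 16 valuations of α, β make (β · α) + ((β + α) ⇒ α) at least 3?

10

α = 0, β = 0 ↦ 3  ≥
α = 0, β = 1 ↦ 2  <
α = 0, β = 2 ↦ 1  <
α = 0, β = 3 ↦ 0  <
α = 1, β = 0 ↦ 3  ≥
α = 1, β = 1 ↦ 3  ≥
α = 1, β = 2 ↦ 2  <
α = 1, β = 3 ↦ 1  <
α = 2, β = 0 ↦ 3  ≥
α = 2, β = 1 ↦ 3  ≥
α = 2, β = 2 ↦ 3  ≥
α = 2, β = 3 ↦ 2  <
α = 3, β = 0 ↦ 3  ≥
α = 3, β = 1 ↦ 3  ≥
α = 3, β = 2 ↦ 3  ≥
α = 3, β = 3 ↦ 3  ≥
So 10 of the 16 assignments meet the threshold.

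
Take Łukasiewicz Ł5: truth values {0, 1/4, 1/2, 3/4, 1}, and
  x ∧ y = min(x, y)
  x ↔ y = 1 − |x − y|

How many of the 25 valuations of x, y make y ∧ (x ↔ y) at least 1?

value 1: 1 assignment (counts)
value 3/4: 4 assignments
value 1/2: 7 assignments
value 1/4: 7 assignments
value 0: 6 assignments
So 1 of the 25 assignments meets the threshold.

1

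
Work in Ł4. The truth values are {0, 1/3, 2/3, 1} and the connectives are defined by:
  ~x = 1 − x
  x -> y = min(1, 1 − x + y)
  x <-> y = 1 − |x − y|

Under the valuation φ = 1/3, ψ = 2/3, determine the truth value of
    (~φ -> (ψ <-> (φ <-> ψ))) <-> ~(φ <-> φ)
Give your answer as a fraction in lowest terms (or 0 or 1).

0

~φ = ~1/3 = 2/3
φ <-> ψ = 1/3 <-> 2/3 = 2/3
ψ <-> (φ <-> ψ) = 2/3 <-> 2/3 = 1
~φ -> (ψ <-> (φ <-> ψ)) = 2/3 -> 1 = 1
φ <-> φ = 1/3 <-> 1/3 = 1
~(φ <-> φ) = ~1 = 0
(~φ -> (ψ <-> (φ <-> ψ))) <-> ~(φ <-> φ) = 1 <-> 0 = 0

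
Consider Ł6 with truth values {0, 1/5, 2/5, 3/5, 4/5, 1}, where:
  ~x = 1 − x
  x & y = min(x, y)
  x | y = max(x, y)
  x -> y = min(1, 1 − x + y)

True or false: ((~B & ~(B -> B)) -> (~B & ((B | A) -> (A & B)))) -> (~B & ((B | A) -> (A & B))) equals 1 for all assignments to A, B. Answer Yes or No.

No

Counterexample: take A = 0, B = 1/5.
~B = ~1/5 = 4/5
B -> B = 1/5 -> 1/5 = 1
~(B -> B) = ~1 = 0
~B & ~(B -> B) = 4/5 & 0 = 0
~B = ~1/5 = 4/5
B | A = 1/5 | 0 = 1/5
A & B = 0 & 1/5 = 0
(B | A) -> (A & B) = 1/5 -> 0 = 4/5
~B & ((B | A) -> (A & B)) = 4/5 & 4/5 = 4/5
(~B & ~(B -> B)) -> (~B & ((B | A) -> (A & B))) = 0 -> 4/5 = 1
((~B & ~(B -> B)) -> (~B & ((B | A) -> (A & B)))) -> (~B & ((B | A) -> (A & B))) = 1 -> 4/5 = 4/5
This gives 4/5 ≠ 1.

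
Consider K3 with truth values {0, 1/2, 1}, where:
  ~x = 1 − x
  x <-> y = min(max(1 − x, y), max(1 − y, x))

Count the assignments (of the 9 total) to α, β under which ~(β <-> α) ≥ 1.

2

α = 0, β = 0 ↦ 0  <
α = 0, β = 1/2 ↦ 1/2  <
α = 0, β = 1 ↦ 1  ≥
α = 1/2, β = 0 ↦ 1/2  <
α = 1/2, β = 1/2 ↦ 1/2  <
α = 1/2, β = 1 ↦ 1/2  <
α = 1, β = 0 ↦ 1  ≥
α = 1, β = 1/2 ↦ 1/2  <
α = 1, β = 1 ↦ 0  <
So 2 of the 9 assignments meet the threshold.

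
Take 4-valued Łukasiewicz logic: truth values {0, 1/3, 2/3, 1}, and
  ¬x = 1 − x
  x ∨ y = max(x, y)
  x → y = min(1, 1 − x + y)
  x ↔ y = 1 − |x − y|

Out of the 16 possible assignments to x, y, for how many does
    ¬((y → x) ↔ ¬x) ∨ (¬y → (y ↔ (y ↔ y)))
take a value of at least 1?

x = 0, y = 0 ↦ 0  <
x = 0, y = 1/3 ↦ 2/3  <
x = 0, y = 2/3 ↦ 1  ≥
x = 0, y = 1 ↦ 1  ≥
x = 1/3, y = 0 ↦ 1/3  <
x = 1/3, y = 1/3 ↦ 2/3  <
x = 1/3, y = 2/3 ↦ 1  ≥
x = 1/3, y = 1 ↦ 1  ≥
x = 2/3, y = 0 ↦ 2/3  <
x = 2/3, y = 1/3 ↦ 2/3  <
x = 2/3, y = 2/3 ↦ 1  ≥
x = 2/3, y = 1 ↦ 1  ≥
x = 1, y = 0 ↦ 1  ≥
x = 1, y = 1/3 ↦ 1  ≥
x = 1, y = 2/3 ↦ 1  ≥
x = 1, y = 1 ↦ 1  ≥
So 10 of the 16 assignments meet the threshold.

10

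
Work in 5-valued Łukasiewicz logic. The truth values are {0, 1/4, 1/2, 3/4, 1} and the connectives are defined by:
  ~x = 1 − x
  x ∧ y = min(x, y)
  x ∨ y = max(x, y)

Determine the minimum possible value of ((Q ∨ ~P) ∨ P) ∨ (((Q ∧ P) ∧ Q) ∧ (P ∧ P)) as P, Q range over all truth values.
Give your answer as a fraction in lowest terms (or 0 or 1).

1/2

Take P = 1/2, Q = 0:
~P = ~1/2 = 1/2
Q ∨ ~P = 0 ∨ 1/2 = 1/2
(Q ∨ ~P) ∨ P = 1/2 ∨ 1/2 = 1/2
Q ∧ P = 0 ∧ 1/2 = 0
(Q ∧ P) ∧ Q = 0 ∧ 0 = 0
P ∧ P = 1/2 ∧ 1/2 = 1/2
((Q ∧ P) ∧ Q) ∧ (P ∧ P) = 0 ∧ 1/2 = 0
((Q ∨ ~P) ∨ P) ∨ (((Q ∧ P) ∧ Q) ∧ (P ∧ P)) = 1/2 ∨ 0 = 1/2
No assignment yields a value below 1/2, so this is the minimum.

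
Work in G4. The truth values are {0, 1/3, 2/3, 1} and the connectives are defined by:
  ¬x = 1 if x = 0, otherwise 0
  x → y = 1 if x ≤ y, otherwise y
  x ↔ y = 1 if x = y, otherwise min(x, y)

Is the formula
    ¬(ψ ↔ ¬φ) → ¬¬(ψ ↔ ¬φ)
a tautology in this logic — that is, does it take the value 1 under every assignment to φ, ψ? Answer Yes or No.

No

Counterexample: take φ = 0, ψ = 0.
¬φ = ¬0 = 1
ψ ↔ ¬φ = 0 ↔ 1 = 0
¬(ψ ↔ ¬φ) = ¬0 = 1
¬(ψ ↔ ¬φ) = ¬0 = 1
¬¬(ψ ↔ ¬φ) = ¬1 = 0
¬(ψ ↔ ¬φ) → ¬¬(ψ ↔ ¬φ) = 1 → 0 = 0
This gives 0 ≠ 1.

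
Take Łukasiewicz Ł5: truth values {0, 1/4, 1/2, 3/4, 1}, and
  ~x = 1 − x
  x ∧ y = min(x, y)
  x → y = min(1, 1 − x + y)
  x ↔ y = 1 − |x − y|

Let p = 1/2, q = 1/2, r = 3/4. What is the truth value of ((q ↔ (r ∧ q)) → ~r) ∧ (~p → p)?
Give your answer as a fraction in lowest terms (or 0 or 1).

r ∧ q = 3/4 ∧ 1/2 = 1/2
q ↔ (r ∧ q) = 1/2 ↔ 1/2 = 1
~r = ~3/4 = 1/4
(q ↔ (r ∧ q)) → ~r = 1 → 1/4 = 1/4
~p = ~1/2 = 1/2
~p → p = 1/2 → 1/2 = 1
((q ↔ (r ∧ q)) → ~r) ∧ (~p → p) = 1/4 ∧ 1 = 1/4

1/4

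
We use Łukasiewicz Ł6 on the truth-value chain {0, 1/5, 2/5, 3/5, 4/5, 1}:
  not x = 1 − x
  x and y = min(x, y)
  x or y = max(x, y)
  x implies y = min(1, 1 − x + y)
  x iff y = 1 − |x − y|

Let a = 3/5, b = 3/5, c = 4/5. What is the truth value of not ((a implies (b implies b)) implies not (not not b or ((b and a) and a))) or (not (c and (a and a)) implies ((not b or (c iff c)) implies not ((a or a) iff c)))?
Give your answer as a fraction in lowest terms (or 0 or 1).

b implies b = 3/5 implies 3/5 = 1
a implies (b implies b) = 3/5 implies 1 = 1
not b = not 3/5 = 2/5
not not b = not 2/5 = 3/5
b and a = 3/5 and 3/5 = 3/5
(b and a) and a = 3/5 and 3/5 = 3/5
not not b or ((b and a) and a) = 3/5 or 3/5 = 3/5
not (not not b or ((b and a) and a)) = not 3/5 = 2/5
(a implies (b implies b)) implies not (not not b or ((b and a) and a)) = 1 implies 2/5 = 2/5
not ((a implies (b implies b)) implies not (not not b or ((b and a) and a))) = not 2/5 = 3/5
a and a = 3/5 and 3/5 = 3/5
c and (a and a) = 4/5 and 3/5 = 3/5
not (c and (a and a)) = not 3/5 = 2/5
not b = not 3/5 = 2/5
c iff c = 4/5 iff 4/5 = 1
not b or (c iff c) = 2/5 or 1 = 1
a or a = 3/5 or 3/5 = 3/5
(a or a) iff c = 3/5 iff 4/5 = 4/5
not ((a or a) iff c) = not 4/5 = 1/5
(not b or (c iff c)) implies not ((a or a) iff c) = 1 implies 1/5 = 1/5
not (c and (a and a)) implies ((not b or (c iff c)) implies not ((a or a) iff c)) = 2/5 implies 1/5 = 4/5
not ((a implies (b implies b)) implies not (not not b or ((b and a) and a))) or (not (c and (a and a)) implies ((not b or (c iff c)) implies not ((a or a) iff c))) = 3/5 or 4/5 = 4/5

4/5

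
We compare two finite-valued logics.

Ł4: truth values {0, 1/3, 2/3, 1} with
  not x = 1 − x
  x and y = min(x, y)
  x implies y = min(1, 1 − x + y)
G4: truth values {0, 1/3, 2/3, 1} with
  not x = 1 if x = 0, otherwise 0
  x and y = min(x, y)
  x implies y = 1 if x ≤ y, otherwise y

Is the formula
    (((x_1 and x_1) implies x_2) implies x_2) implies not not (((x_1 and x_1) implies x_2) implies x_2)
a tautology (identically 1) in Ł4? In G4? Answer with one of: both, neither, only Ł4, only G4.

both

In Ł4: every assignment gives 1 — tautology.
In G4: every assignment gives 1 — tautology.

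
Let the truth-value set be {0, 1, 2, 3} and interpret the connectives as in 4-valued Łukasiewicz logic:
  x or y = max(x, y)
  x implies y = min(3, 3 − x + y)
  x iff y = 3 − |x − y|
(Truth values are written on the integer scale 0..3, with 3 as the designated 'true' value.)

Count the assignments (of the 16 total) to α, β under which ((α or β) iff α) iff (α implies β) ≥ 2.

α = 0, β = 0 ↦ 3  ≥
α = 0, β = 1 ↦ 2  ≥
α = 0, β = 2 ↦ 1  <
α = 0, β = 3 ↦ 0  <
α = 1, β = 0 ↦ 2  ≥
α = 1, β = 1 ↦ 3  ≥
α = 1, β = 2 ↦ 2  ≥
α = 1, β = 3 ↦ 1  <
α = 2, β = 0 ↦ 1  <
α = 2, β = 1 ↦ 2  ≥
α = 2, β = 2 ↦ 3  ≥
α = 2, β = 3 ↦ 2  ≥
α = 3, β = 0 ↦ 0  <
α = 3, β = 1 ↦ 1  <
α = 3, β = 2 ↦ 2  ≥
α = 3, β = 3 ↦ 3  ≥
So 10 of the 16 assignments meet the threshold.

10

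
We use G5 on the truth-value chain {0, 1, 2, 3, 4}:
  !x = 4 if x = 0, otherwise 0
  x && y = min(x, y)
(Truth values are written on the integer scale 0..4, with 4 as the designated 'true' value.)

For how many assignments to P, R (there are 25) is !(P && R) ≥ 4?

value 4: 9 assignments (counts)
value 0: 16 assignments
So 9 of the 25 assignments meet the threshold.

9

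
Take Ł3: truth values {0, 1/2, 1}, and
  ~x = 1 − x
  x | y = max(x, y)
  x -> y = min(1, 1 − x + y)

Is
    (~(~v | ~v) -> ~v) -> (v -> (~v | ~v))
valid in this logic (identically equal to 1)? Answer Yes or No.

v = 0 ↦ 1
v = 1/2 ↦ 1
v = 1 ↦ 1
Every assignment gives a value ≥ 1.

Yes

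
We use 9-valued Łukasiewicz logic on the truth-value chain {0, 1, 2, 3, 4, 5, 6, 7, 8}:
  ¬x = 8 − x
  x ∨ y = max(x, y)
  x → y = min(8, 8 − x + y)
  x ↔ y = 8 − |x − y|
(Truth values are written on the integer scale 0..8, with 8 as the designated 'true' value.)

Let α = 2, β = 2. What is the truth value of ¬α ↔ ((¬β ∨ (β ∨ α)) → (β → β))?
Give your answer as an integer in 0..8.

¬α = ¬2 = 6
¬β = ¬2 = 6
β ∨ α = 2 ∨ 2 = 2
¬β ∨ (β ∨ α) = 6 ∨ 2 = 6
β → β = 2 → 2 = 8
(¬β ∨ (β ∨ α)) → (β → β) = 6 → 8 = 8
¬α ↔ ((¬β ∨ (β ∨ α)) → (β → β)) = 6 ↔ 8 = 6

6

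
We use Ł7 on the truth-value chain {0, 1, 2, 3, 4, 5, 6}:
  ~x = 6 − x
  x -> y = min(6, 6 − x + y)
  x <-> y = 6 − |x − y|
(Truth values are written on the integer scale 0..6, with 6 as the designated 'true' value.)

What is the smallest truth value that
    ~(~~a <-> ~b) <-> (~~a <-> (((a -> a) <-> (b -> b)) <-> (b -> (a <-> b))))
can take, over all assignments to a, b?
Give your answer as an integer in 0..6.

0

Take a = 0, b = 0:
~a = ~0 = 6
~~a = ~6 = 0
~b = ~0 = 6
~~a <-> ~b = 0 <-> 6 = 0
~(~~a <-> ~b) = ~0 = 6
~a = ~0 = 6
~~a = ~6 = 0
a -> a = 0 -> 0 = 6
b -> b = 0 -> 0 = 6
(a -> a) <-> (b -> b) = 6 <-> 6 = 6
a <-> b = 0 <-> 0 = 6
b -> (a <-> b) = 0 -> 6 = 6
((a -> a) <-> (b -> b)) <-> (b -> (a <-> b)) = 6 <-> 6 = 6
~~a <-> (((a -> a) <-> (b -> b)) <-> (b -> (a <-> b))) = 0 <-> 6 = 0
~(~~a <-> ~b) <-> (~~a <-> (((a -> a) <-> (b -> b)) <-> (b -> (a <-> b)))) = 6 <-> 0 = 0
No assignment yields a value below 0, so this is the minimum.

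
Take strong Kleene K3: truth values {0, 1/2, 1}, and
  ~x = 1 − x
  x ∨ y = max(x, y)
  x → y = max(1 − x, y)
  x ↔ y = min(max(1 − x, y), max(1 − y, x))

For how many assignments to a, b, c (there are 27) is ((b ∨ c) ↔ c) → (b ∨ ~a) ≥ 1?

value 1: 15 assignments (counts)
value 1/2: 10 assignments
value 0: 2 assignments
So 15 of the 27 assignments meet the threshold.

15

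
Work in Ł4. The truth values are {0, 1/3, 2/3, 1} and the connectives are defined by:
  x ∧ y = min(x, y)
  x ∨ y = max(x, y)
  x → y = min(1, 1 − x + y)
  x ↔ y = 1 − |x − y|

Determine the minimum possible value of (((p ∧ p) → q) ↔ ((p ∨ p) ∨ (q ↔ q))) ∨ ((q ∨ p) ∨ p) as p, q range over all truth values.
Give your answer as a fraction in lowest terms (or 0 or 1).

2/3

Take p = 1/3, q = 0:
p ∧ p = 1/3 ∧ 1/3 = 1/3
(p ∧ p) → q = 1/3 → 0 = 2/3
p ∨ p = 1/3 ∨ 1/3 = 1/3
q ↔ q = 0 ↔ 0 = 1
(p ∨ p) ∨ (q ↔ q) = 1/3 ∨ 1 = 1
((p ∧ p) → q) ↔ ((p ∨ p) ∨ (q ↔ q)) = 2/3 ↔ 1 = 2/3
q ∨ p = 0 ∨ 1/3 = 1/3
(q ∨ p) ∨ p = 1/3 ∨ 1/3 = 1/3
(((p ∧ p) → q) ↔ ((p ∨ p) ∨ (q ↔ q))) ∨ ((q ∨ p) ∨ p) = 2/3 ∨ 1/3 = 2/3
No assignment yields a value below 2/3, so this is the minimum.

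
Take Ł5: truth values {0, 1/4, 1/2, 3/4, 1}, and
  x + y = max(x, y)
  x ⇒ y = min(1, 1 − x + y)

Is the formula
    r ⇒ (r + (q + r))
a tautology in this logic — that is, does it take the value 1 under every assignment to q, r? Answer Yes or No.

Yes

At q = 3/4, r = 1/2, for instance:
q + r = 3/4 + 1/2 = 3/4
r + (q + r) = 1/2 + 3/4 = 3/4
r ⇒ (r + (q + r)) = 1/2 ⇒ 3/4 = 1
and checking the remaining 24 assignments likewise gives ≥ 1 in every case.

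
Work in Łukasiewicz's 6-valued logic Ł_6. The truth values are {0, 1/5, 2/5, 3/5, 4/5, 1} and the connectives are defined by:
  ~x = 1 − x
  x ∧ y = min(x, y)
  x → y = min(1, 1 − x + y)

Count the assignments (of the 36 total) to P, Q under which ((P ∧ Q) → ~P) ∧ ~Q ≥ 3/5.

value 1: 6 assignments (counts)
value 4/5: 6 assignments (counts)
value 3/5: 6 assignments (counts)
value 2/5: 6 assignments
value 1/5: 6 assignments
value 0: 6 assignments
So 18 of the 36 assignments meet the threshold.

18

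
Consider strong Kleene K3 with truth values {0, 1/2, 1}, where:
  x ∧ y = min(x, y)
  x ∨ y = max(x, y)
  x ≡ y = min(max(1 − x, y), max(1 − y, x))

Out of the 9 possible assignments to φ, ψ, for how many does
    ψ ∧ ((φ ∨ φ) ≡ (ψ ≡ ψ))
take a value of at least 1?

1

φ = 0, ψ = 0 ↦ 0  <
φ = 0, ψ = 1/2 ↦ 1/2  <
φ = 0, ψ = 1 ↦ 0  <
φ = 1/2, ψ = 0 ↦ 0  <
φ = 1/2, ψ = 1/2 ↦ 1/2  <
φ = 1/2, ψ = 1 ↦ 1/2  <
φ = 1, ψ = 0 ↦ 0  <
φ = 1, ψ = 1/2 ↦ 1/2  <
φ = 1, ψ = 1 ↦ 1  ≥
So 1 of the 9 assignments meets the threshold.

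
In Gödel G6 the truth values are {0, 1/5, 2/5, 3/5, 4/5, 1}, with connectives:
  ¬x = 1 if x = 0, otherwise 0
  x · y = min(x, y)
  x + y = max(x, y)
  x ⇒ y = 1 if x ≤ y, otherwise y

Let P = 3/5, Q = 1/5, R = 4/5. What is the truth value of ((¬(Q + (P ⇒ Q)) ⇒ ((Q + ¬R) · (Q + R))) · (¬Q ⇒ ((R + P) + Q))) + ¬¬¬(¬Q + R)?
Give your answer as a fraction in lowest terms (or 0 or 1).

1

P ⇒ Q = 3/5 ⇒ 1/5 = 1/5
Q + (P ⇒ Q) = 1/5 + 1/5 = 1/5
¬(Q + (P ⇒ Q)) = ¬1/5 = 0
¬R = ¬4/5 = 0
Q + ¬R = 1/5 + 0 = 1/5
Q + R = 1/5 + 4/5 = 4/5
(Q + ¬R) · (Q + R) = 1/5 · 4/5 = 1/5
¬(Q + (P ⇒ Q)) ⇒ ((Q + ¬R) · (Q + R)) = 0 ⇒ 1/5 = 1
¬Q = ¬1/5 = 0
R + P = 4/5 + 3/5 = 4/5
(R + P) + Q = 4/5 + 1/5 = 4/5
¬Q ⇒ ((R + P) + Q) = 0 ⇒ 4/5 = 1
(¬(Q + (P ⇒ Q)) ⇒ ((Q + ¬R) · (Q + R))) · (¬Q ⇒ ((R + P) + Q)) = 1 · 1 = 1
¬Q = ¬1/5 = 0
¬Q + R = 0 + 4/5 = 4/5
¬(¬Q + R) = ¬4/5 = 0
¬¬(¬Q + R) = ¬0 = 1
¬¬¬(¬Q + R) = ¬1 = 0
((¬(Q + (P ⇒ Q)) ⇒ ((Q + ¬R) · (Q + R))) · (¬Q ⇒ ((R + P) + Q))) + ¬¬¬(¬Q + R) = 1 + 0 = 1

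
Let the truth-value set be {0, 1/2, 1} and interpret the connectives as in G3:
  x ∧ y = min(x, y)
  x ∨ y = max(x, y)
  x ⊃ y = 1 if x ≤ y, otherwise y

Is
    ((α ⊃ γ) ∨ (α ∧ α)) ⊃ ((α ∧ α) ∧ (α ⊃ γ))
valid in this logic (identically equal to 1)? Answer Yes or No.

No

Counterexample: take α = 0, γ = 0.
α ⊃ γ = 0 ⊃ 0 = 1
α ∧ α = 0 ∧ 0 = 0
(α ⊃ γ) ∨ (α ∧ α) = 1 ∨ 0 = 1
α ∧ α = 0 ∧ 0 = 0
α ⊃ γ = 0 ⊃ 0 = 1
(α ∧ α) ∧ (α ⊃ γ) = 0 ∧ 1 = 0
((α ⊃ γ) ∨ (α ∧ α)) ⊃ ((α ∧ α) ∧ (α ⊃ γ)) = 1 ⊃ 0 = 0
This gives 0 ≠ 1.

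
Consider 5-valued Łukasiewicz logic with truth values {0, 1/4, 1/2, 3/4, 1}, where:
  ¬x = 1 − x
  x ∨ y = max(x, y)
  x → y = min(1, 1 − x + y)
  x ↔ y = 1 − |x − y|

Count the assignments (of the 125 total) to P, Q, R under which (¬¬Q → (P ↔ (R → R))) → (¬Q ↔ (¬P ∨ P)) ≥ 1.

value 1: 70 assignments (counts)
value 3/4: 25 assignments
value 1/2: 20 assignments
value 1/4: 5 assignments
value 0: 5 assignments
So 70 of the 125 assignments meet the threshold.

70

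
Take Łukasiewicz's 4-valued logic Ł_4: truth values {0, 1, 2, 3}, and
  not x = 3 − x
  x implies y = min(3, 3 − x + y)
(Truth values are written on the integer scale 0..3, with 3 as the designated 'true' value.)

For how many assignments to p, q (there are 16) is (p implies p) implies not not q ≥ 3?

4

p = 0, q = 0 ↦ 0  <
p = 0, q = 1 ↦ 1  <
p = 0, q = 2 ↦ 2  <
p = 0, q = 3 ↦ 3  ≥
p = 1, q = 0 ↦ 0  <
p = 1, q = 1 ↦ 1  <
p = 1, q = 2 ↦ 2  <
p = 1, q = 3 ↦ 3  ≥
p = 2, q = 0 ↦ 0  <
p = 2, q = 1 ↦ 1  <
p = 2, q = 2 ↦ 2  <
p = 2, q = 3 ↦ 3  ≥
p = 3, q = 0 ↦ 0  <
p = 3, q = 1 ↦ 1  <
p = 3, q = 2 ↦ 2  <
p = 3, q = 3 ↦ 3  ≥
So 4 of the 16 assignments meet the threshold.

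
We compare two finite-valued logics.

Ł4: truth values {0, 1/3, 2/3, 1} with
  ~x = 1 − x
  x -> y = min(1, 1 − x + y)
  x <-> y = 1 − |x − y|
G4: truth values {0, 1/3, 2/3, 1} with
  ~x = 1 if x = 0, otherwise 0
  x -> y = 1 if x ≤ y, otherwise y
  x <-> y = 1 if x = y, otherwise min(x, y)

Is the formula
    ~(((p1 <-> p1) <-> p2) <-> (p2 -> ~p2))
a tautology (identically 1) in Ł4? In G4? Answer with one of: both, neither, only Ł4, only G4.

In Ł4: at p1 = 0, p2 = 1/3 the value is 2/3 — not a tautology.
In G4: every assignment gives 1 — tautology.

only G4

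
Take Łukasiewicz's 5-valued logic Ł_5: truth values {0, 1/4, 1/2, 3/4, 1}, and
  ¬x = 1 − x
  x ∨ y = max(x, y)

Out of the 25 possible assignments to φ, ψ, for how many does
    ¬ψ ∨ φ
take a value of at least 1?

9

value 1: 9 assignments (counts)
value 3/4: 7 assignments
value 1/2: 5 assignments
value 1/4: 3 assignments
value 0: 1 assignment
So 9 of the 25 assignments meet the threshold.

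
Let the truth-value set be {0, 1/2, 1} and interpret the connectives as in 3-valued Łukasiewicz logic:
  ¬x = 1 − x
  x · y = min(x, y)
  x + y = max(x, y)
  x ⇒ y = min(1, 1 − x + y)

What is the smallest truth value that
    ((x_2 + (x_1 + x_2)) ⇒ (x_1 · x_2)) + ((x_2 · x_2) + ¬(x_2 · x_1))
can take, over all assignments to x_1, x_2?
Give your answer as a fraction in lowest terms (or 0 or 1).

1/2

Take x_1 = 1, x_2 = 1/2:
x_1 + x_2 = 1 + 1/2 = 1
x_2 + (x_1 + x_2) = 1/2 + 1 = 1
x_1 · x_2 = 1 · 1/2 = 1/2
(x_2 + (x_1 + x_2)) ⇒ (x_1 · x_2) = 1 ⇒ 1/2 = 1/2
x_2 · x_2 = 1/2 · 1/2 = 1/2
x_2 · x_1 = 1/2 · 1 = 1/2
¬(x_2 · x_1) = ¬1/2 = 1/2
(x_2 · x_2) + ¬(x_2 · x_1) = 1/2 + 1/2 = 1/2
((x_2 + (x_1 + x_2)) ⇒ (x_1 · x_2)) + ((x_2 · x_2) + ¬(x_2 · x_1)) = 1/2 + 1/2 = 1/2
No assignment yields a value below 1/2, so this is the minimum.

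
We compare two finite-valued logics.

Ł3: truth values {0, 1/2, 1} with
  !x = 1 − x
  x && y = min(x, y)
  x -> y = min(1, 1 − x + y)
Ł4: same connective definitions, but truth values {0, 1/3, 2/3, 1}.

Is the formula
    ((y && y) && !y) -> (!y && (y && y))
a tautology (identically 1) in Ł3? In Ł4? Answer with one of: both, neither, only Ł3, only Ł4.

In Ł3: every assignment gives 1 — tautology.
In Ł4: every assignment gives 1 — tautology.

both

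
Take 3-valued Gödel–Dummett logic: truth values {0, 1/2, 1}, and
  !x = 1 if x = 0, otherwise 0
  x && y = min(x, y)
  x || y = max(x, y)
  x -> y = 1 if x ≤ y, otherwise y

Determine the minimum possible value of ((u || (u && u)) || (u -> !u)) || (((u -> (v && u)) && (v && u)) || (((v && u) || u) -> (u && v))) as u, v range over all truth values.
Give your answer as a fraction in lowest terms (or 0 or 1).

1/2

Take u = 1/2, v = 0:
u && u = 1/2 && 1/2 = 1/2
u || (u && u) = 1/2 || 1/2 = 1/2
!u = !1/2 = 0
u -> !u = 1/2 -> 0 = 0
(u || (u && u)) || (u -> !u) = 1/2 || 0 = 1/2
v && u = 0 && 1/2 = 0
u -> (v && u) = 1/2 -> 0 = 0
v && u = 0 && 1/2 = 0
(u -> (v && u)) && (v && u) = 0 && 0 = 0
v && u = 0 && 1/2 = 0
(v && u) || u = 0 || 1/2 = 1/2
u && v = 1/2 && 0 = 0
((v && u) || u) -> (u && v) = 1/2 -> 0 = 0
((u -> (v && u)) && (v && u)) || (((v && u) || u) -> (u && v)) = 0 || 0 = 0
((u || (u && u)) || (u -> !u)) || (((u -> (v && u)) && (v && u)) || (((v && u) || u) -> (u && v))) = 1/2 || 0 = 1/2
No assignment yields a value below 1/2, so this is the minimum.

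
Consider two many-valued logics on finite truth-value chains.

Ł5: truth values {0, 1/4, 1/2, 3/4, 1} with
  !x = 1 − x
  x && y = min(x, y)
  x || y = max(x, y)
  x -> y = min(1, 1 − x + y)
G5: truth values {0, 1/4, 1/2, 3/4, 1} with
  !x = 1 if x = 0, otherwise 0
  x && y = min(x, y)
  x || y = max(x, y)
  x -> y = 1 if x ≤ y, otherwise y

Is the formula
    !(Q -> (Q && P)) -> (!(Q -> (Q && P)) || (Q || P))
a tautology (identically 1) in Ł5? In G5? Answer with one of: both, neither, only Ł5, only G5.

In Ł5: every assignment gives 1 — tautology.
In G5: every assignment gives 1 — tautology.

both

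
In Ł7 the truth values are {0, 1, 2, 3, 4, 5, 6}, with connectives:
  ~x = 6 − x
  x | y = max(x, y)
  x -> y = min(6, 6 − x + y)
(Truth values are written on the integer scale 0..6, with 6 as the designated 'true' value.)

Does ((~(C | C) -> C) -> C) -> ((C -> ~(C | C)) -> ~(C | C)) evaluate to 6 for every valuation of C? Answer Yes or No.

C = 0 ↦ 6
C = 1 ↦ 6
C = 2 ↦ 6
C = 3 ↦ 6
C = 4 ↦ 6
C = 5 ↦ 6
C = 6 ↦ 6
Every assignment gives a value ≥ 6.

Yes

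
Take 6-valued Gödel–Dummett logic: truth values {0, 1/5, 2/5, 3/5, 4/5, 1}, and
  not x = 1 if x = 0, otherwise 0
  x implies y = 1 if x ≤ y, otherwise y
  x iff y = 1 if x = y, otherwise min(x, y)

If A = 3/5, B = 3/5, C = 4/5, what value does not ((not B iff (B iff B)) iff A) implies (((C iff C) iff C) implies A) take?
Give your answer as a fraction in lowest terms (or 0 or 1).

3/5

not B = not 3/5 = 0
B iff B = 3/5 iff 3/5 = 1
not B iff (B iff B) = 0 iff 1 = 0
(not B iff (B iff B)) iff A = 0 iff 3/5 = 0
not ((not B iff (B iff B)) iff A) = not 0 = 1
C iff C = 4/5 iff 4/5 = 1
(C iff C) iff C = 1 iff 4/5 = 4/5
((C iff C) iff C) implies A = 4/5 implies 3/5 = 3/5
not ((not B iff (B iff B)) iff A) implies (((C iff C) iff C) implies A) = 1 implies 3/5 = 3/5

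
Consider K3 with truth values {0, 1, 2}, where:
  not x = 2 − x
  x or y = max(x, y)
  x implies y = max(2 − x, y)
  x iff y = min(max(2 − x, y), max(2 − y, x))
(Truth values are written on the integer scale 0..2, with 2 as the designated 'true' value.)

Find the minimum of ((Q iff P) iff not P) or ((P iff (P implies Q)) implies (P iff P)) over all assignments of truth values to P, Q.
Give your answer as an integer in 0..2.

1

Take P = 1, Q = 0:
Q iff P = 0 iff 1 = 1
not P = not 1 = 1
(Q iff P) iff not P = 1 iff 1 = 1
P implies Q = 1 implies 0 = 1
P iff (P implies Q) = 1 iff 1 = 1
P iff P = 1 iff 1 = 1
(P iff (P implies Q)) implies (P iff P) = 1 implies 1 = 1
((Q iff P) iff not P) or ((P iff (P implies Q)) implies (P iff P)) = 1 or 1 = 1
No assignment yields a value below 1, so this is the minimum.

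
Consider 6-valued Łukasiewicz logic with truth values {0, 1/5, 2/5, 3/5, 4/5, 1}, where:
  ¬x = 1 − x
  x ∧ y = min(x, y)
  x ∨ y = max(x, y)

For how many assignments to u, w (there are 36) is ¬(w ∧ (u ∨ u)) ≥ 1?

11

value 1: 11 assignments (counts)
value 4/5: 9 assignments
value 3/5: 7 assignments
value 2/5: 5 assignments
value 1/5: 3 assignments
value 0: 1 assignment
So 11 of the 36 assignments meet the threshold.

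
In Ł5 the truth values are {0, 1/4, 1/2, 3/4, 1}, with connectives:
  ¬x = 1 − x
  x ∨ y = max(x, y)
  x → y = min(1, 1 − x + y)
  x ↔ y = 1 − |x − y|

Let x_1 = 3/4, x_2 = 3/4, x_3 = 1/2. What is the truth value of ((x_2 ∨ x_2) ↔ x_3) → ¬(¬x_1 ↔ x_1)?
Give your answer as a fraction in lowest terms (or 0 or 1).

x_2 ∨ x_2 = 3/4 ∨ 3/4 = 3/4
(x_2 ∨ x_2) ↔ x_3 = 3/4 ↔ 1/2 = 3/4
¬x_1 = ¬3/4 = 1/4
¬x_1 ↔ x_1 = 1/4 ↔ 3/4 = 1/2
¬(¬x_1 ↔ x_1) = ¬1/2 = 1/2
((x_2 ∨ x_2) ↔ x_3) → ¬(¬x_1 ↔ x_1) = 3/4 → 1/2 = 3/4

3/4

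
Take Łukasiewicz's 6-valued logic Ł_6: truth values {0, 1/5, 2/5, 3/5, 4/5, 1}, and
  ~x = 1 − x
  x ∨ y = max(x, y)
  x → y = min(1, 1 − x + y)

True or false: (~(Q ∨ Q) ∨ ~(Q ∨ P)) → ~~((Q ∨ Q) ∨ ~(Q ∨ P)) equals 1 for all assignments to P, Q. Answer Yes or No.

No

Counterexample: take P = 1/5, Q = 0.
Q ∨ Q = 0 ∨ 0 = 0
~(Q ∨ Q) = ~0 = 1
Q ∨ P = 0 ∨ 1/5 = 1/5
~(Q ∨ P) = ~1/5 = 4/5
~(Q ∨ Q) ∨ ~(Q ∨ P) = 1 ∨ 4/5 = 1
Q ∨ Q = 0 ∨ 0 = 0
Q ∨ P = 0 ∨ 1/5 = 1/5
~(Q ∨ P) = ~1/5 = 4/5
(Q ∨ Q) ∨ ~(Q ∨ P) = 0 ∨ 4/5 = 4/5
~((Q ∨ Q) ∨ ~(Q ∨ P)) = ~4/5 = 1/5
~~((Q ∨ Q) ∨ ~(Q ∨ P)) = ~1/5 = 4/5
(~(Q ∨ Q) ∨ ~(Q ∨ P)) → ~~((Q ∨ Q) ∨ ~(Q ∨ P)) = 1 → 4/5 = 4/5
This gives 4/5 ≠ 1.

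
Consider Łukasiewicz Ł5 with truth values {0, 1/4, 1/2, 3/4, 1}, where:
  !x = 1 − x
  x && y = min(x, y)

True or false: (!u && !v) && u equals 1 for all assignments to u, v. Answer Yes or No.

Counterexample: take u = 0, v = 0.
!u = !0 = 1
!v = !0 = 1
!u && !v = 1 && 1 = 1
(!u && !v) && u = 1 && 0 = 0
This gives 0 ≠ 1.

No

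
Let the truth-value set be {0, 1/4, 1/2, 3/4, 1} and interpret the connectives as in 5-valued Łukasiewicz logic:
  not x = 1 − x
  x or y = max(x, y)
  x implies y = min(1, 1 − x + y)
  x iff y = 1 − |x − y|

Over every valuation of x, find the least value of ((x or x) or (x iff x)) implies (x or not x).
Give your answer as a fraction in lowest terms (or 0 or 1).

Take x = 1/2:
x or x = 1/2 or 1/2 = 1/2
x iff x = 1/2 iff 1/2 = 1
(x or x) or (x iff x) = 1/2 or 1 = 1
not x = not 1/2 = 1/2
x or not x = 1/2 or 1/2 = 1/2
((x or x) or (x iff x)) implies (x or not x) = 1 implies 1/2 = 1/2
No assignment yields a value below 1/2, so this is the minimum.

1/2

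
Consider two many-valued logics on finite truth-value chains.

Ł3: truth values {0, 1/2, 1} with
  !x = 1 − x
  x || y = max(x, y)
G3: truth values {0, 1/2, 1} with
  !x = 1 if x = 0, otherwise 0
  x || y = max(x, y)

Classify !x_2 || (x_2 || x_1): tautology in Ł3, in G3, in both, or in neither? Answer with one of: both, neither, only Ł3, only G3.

In Ł3: at x_1 = 0, x_2 = 1/2 the value is 1/2 — not a tautology.
In G3: at x_1 = 0, x_2 = 1/2 the value is 1/2 — not a tautology.

neither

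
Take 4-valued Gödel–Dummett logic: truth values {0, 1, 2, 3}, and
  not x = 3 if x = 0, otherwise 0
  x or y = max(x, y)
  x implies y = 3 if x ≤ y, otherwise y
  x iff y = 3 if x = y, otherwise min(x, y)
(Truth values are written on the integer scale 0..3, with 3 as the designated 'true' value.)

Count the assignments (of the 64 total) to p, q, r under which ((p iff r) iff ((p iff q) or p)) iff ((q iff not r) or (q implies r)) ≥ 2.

37

value 3: 29 assignments (counts)
value 2: 8 assignments (counts)
value 1: 9 assignments
value 0: 18 assignments
So 37 of the 64 assignments meet the threshold.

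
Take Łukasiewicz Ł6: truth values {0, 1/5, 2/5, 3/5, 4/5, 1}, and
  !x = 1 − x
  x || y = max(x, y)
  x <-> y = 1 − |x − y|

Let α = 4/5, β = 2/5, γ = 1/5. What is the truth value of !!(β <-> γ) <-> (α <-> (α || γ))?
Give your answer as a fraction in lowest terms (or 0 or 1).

β <-> γ = 2/5 <-> 1/5 = 4/5
!(β <-> γ) = !4/5 = 1/5
!!(β <-> γ) = !1/5 = 4/5
α || γ = 4/5 || 1/5 = 4/5
α <-> (α || γ) = 4/5 <-> 4/5 = 1
!!(β <-> γ) <-> (α <-> (α || γ)) = 4/5 <-> 1 = 4/5

4/5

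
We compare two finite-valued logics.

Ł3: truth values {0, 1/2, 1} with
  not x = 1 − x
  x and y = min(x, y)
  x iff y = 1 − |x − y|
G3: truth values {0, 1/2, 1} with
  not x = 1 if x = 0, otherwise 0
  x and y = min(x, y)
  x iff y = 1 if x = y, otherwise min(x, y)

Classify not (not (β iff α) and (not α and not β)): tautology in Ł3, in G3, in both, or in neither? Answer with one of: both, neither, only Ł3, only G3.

In Ł3: at α = 0, β = 1/2 the value is 1/2 — not a tautology.
In G3: every assignment gives 1 — tautology.

only G3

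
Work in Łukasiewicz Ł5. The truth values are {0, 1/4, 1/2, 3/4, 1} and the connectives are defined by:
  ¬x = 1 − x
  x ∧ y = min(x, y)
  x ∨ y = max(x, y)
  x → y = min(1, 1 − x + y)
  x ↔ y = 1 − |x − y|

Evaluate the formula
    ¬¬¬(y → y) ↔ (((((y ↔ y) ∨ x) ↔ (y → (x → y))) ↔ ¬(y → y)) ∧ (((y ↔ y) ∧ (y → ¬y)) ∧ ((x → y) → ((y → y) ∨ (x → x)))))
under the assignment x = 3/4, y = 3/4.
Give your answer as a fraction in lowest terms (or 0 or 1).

1

y → y = 3/4 → 3/4 = 1
¬(y → y) = ¬1 = 0
¬¬(y → y) = ¬0 = 1
¬¬¬(y → y) = ¬1 = 0
y ↔ y = 3/4 ↔ 3/4 = 1
(y ↔ y) ∨ x = 1 ∨ 3/4 = 1
x → y = 3/4 → 3/4 = 1
y → (x → y) = 3/4 → 1 = 1
((y ↔ y) ∨ x) ↔ (y → (x → y)) = 1 ↔ 1 = 1
y → y = 3/4 → 3/4 = 1
¬(y → y) = ¬1 = 0
(((y ↔ y) ∨ x) ↔ (y → (x → y))) ↔ ¬(y → y) = 1 ↔ 0 = 0
y ↔ y = 3/4 ↔ 3/4 = 1
¬y = ¬3/4 = 1/4
y → ¬y = 3/4 → 1/4 = 1/2
(y ↔ y) ∧ (y → ¬y) = 1 ∧ 1/2 = 1/2
x → y = 3/4 → 3/4 = 1
y → y = 3/4 → 3/4 = 1
x → x = 3/4 → 3/4 = 1
(y → y) ∨ (x → x) = 1 ∨ 1 = 1
(x → y) → ((y → y) ∨ (x → x)) = 1 → 1 = 1
((y ↔ y) ∧ (y → ¬y)) ∧ ((x → y) → ((y → y) ∨ (x → x))) = 1/2 ∧ 1 = 1/2
((((y ↔ y) ∨ x) ↔ (y → (x → y))) ↔ ¬(y → y)) ∧ (((y ↔ y) ∧ (y → ¬y)) ∧ ((x → y) → ((y → y) ∨ (x → x)))) = 0 ∧ 1/2 = 0
¬¬¬(y → y) ↔ (((((y ↔ y) ∨ x) ↔ (y → (x → y))) ↔ ¬(y → y)) ∧ (((y ↔ y) ∧ (y → ¬y)) ∧ ((x → y) → ((y → y) ∨ (x → x))))) = 0 ↔ 0 = 1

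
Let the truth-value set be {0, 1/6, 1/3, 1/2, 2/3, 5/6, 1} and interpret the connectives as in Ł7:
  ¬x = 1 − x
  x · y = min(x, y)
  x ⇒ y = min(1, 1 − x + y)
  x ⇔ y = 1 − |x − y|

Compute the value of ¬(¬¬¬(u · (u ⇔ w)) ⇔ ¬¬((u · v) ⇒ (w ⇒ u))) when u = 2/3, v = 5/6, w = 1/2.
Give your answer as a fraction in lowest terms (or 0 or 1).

u ⇔ w = 2/3 ⇔ 1/2 = 5/6
u · (u ⇔ w) = 2/3 · 5/6 = 2/3
¬(u · (u ⇔ w)) = ¬2/3 = 1/3
¬¬(u · (u ⇔ w)) = ¬1/3 = 2/3
¬¬¬(u · (u ⇔ w)) = ¬2/3 = 1/3
u · v = 2/3 · 5/6 = 2/3
w ⇒ u = 1/2 ⇒ 2/3 = 1
(u · v) ⇒ (w ⇒ u) = 2/3 ⇒ 1 = 1
¬((u · v) ⇒ (w ⇒ u)) = ¬1 = 0
¬¬((u · v) ⇒ (w ⇒ u)) = ¬0 = 1
¬¬¬(u · (u ⇔ w)) ⇔ ¬¬((u · v) ⇒ (w ⇒ u)) = 1/3 ⇔ 1 = 1/3
¬(¬¬¬(u · (u ⇔ w)) ⇔ ¬¬((u · v) ⇒ (w ⇒ u))) = ¬1/3 = 2/3

2/3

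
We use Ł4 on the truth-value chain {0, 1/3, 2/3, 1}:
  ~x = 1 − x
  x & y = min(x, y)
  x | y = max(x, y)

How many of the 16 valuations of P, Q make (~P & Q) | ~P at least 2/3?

8

P = 0, Q = 0 ↦ 1  ≥
P = 0, Q = 1/3 ↦ 1  ≥
P = 0, Q = 2/3 ↦ 1  ≥
P = 0, Q = 1 ↦ 1  ≥
P = 1/3, Q = 0 ↦ 2/3  ≥
P = 1/3, Q = 1/3 ↦ 2/3  ≥
P = 1/3, Q = 2/3 ↦ 2/3  ≥
P = 1/3, Q = 1 ↦ 2/3  ≥
P = 2/3, Q = 0 ↦ 1/3  <
P = 2/3, Q = 1/3 ↦ 1/3  <
P = 2/3, Q = 2/3 ↦ 1/3  <
P = 2/3, Q = 1 ↦ 1/3  <
P = 1, Q = 0 ↦ 0  <
P = 1, Q = 1/3 ↦ 0  <
P = 1, Q = 2/3 ↦ 0  <
P = 1, Q = 1 ↦ 0  <
So 8 of the 16 assignments meet the threshold.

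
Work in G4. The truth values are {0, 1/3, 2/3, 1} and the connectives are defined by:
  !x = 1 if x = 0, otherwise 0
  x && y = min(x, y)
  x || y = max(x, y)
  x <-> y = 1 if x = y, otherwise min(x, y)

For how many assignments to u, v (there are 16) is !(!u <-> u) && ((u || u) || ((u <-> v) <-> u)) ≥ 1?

u = 0, v = 0 ↦ 0  <
u = 0, v = 1/3 ↦ 1  ≥
u = 0, v = 2/3 ↦ 1  ≥
u = 0, v = 1 ↦ 1  ≥
u = 1/3, v = 0 ↦ 1/3  <
u = 1/3, v = 1/3 ↦ 1/3  <
u = 1/3, v = 2/3 ↦ 1  ≥
u = 1/3, v = 1 ↦ 1  ≥
u = 2/3, v = 0 ↦ 2/3  <
u = 2/3, v = 1/3 ↦ 2/3  <
u = 2/3, v = 2/3 ↦ 2/3  <
u = 2/3, v = 1 ↦ 1  ≥
u = 1, v = 0 ↦ 1  ≥
u = 1, v = 1/3 ↦ 1  ≥
u = 1, v = 2/3 ↦ 1  ≥
u = 1, v = 1 ↦ 1  ≥
So 10 of the 16 assignments meet the threshold.

10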